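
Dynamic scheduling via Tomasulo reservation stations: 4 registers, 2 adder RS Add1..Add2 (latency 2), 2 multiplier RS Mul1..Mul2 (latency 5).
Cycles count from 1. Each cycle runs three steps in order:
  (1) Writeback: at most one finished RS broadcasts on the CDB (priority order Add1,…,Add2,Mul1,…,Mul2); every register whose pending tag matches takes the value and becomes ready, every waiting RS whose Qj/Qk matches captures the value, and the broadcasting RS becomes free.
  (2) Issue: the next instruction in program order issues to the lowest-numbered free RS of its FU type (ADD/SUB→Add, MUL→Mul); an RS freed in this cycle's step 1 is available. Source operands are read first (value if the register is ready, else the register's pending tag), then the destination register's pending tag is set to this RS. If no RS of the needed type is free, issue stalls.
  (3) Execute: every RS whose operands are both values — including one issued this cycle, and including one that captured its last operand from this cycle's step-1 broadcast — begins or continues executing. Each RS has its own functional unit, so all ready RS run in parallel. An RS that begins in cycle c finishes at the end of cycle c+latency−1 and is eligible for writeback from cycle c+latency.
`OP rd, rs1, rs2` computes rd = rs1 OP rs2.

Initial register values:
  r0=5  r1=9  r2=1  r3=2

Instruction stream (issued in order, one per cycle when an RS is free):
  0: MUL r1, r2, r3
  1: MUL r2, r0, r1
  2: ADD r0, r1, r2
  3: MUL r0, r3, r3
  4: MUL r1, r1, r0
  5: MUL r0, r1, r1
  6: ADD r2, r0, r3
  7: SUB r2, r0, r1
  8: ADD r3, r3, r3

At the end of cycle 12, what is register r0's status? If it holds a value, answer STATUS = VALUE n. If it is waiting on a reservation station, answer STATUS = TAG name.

cycle 1: issue MUL r1<-Mul1 // r0:5,r1:Mul1,r2:1,r3:2
cycle 2: issue MUL r2<-Mul2 // r0:5,r1:Mul1,r2:Mul2,r3:2
cycle 3: issue ADD r0<-Add1 // r0:Add1,r1:Mul1,r2:Mul2,r3:2
cycle 4: stall // r0:Add1,r1:Mul1,r2:Mul2,r3:2
cycle 5: stall // r0:Add1,r1:Mul1,r2:Mul2,r3:2
cycle 6: CDB Mul1=2; issue MUL r0<-Mul1 // r0:Mul1,r1:2,r2:Mul2,r3:2
cycle 7: stall // r0:Mul1,r1:2,r2:Mul2,r3:2
cycle 8: stall // r0:Mul1,r1:2,r2:Mul2,r3:2
cycle 9: stall // r0:Mul1,r1:2,r2:Mul2,r3:2
cycle 10: stall // r0:Mul1,r1:2,r2:Mul2,r3:2
cycle 11: CDB Mul1=4; issue MUL r1<-Mul1 // r0:4,r1:Mul1,r2:Mul2,r3:2
cycle 12: CDB Mul2=10; issue MUL r0<-Mul2 // r0:Mul2,r1:Mul1,r2:10,r3:2

STATUS = TAG Mul2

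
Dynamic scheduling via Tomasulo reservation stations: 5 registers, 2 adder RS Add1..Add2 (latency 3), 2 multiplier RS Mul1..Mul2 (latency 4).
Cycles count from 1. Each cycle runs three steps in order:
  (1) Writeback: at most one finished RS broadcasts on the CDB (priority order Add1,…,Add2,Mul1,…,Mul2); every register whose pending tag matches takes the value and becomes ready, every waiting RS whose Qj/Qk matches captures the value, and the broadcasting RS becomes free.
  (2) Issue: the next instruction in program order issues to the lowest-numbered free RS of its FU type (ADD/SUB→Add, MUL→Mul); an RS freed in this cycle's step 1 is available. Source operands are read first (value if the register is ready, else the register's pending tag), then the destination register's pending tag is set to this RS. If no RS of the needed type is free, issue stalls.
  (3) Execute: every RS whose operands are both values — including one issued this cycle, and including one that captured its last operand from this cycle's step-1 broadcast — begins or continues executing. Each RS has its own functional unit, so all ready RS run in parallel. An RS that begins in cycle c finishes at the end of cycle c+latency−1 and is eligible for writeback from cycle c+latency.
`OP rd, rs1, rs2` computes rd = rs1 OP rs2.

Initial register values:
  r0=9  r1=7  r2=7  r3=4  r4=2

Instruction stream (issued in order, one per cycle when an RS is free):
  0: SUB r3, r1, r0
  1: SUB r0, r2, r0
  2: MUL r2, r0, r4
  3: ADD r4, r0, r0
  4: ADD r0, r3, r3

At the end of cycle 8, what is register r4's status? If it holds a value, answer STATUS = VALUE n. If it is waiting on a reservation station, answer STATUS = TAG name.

cycle 1: issue SUB r3<-Add1 // r0:9,r1:7,r2:7,r3:Add1,r4:2
cycle 2: issue SUB r0<-Add2 // r0:Add2,r1:7,r2:7,r3:Add1,r4:2
cycle 3: issue MUL r2<-Mul1 // r0:Add2,r1:7,r2:Mul1,r3:Add1,r4:2
cycle 4: CDB Add1=-2; issue ADD r4<-Add1 // r0:Add2,r1:7,r2:Mul1,r3:-2,r4:Add1
cycle 5: CDB Add2=-2; issue ADD r0<-Add2 // r0:Add2,r1:7,r2:Mul1,r3:-2,r4:Add1
cycle 6: - // r0:Add2,r1:7,r2:Mul1,r3:-2,r4:Add1
cycle 7: - // r0:Add2,r1:7,r2:Mul1,r3:-2,r4:Add1
cycle 8: CDB Add1=-4 // r0:Add2,r1:7,r2:Mul1,r3:-2,r4:-4

STATUS = VALUE -4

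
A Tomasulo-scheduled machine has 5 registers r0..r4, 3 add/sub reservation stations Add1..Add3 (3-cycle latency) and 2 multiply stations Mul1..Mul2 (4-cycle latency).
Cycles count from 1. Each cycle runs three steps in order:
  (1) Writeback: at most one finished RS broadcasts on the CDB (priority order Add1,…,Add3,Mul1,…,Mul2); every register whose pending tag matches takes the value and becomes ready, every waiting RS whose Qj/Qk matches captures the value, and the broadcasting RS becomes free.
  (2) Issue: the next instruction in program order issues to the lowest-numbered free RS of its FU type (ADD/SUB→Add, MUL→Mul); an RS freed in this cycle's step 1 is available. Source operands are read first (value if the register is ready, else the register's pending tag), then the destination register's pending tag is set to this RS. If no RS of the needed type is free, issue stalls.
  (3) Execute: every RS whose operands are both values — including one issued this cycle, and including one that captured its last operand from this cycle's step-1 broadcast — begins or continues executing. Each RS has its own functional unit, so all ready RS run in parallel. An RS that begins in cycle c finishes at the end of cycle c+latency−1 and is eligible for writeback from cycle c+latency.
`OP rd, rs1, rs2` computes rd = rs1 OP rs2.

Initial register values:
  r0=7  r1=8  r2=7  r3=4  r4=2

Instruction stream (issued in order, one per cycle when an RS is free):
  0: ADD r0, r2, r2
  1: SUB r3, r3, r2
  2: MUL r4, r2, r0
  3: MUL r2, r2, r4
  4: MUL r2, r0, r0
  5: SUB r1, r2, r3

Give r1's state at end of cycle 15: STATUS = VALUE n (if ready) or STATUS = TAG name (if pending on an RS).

STATUS = VALUE 199

  c1: issue ADD r0<-Add1  regs: r0:Add1,r1:8,r2:7,r3:4,r4:2
  c2: issue SUB r3<-Add2  regs: r0:Add1,r1:8,r2:7,r3:Add2,r4:2
  c3: issue MUL r4<-Mul1  regs: r0:Add1,r1:8,r2:7,r3:Add2,r4:Mul1
  c4: CDB Add1=14; issue MUL r2<-Mul2  regs: r0:14,r1:8,r2:Mul2,r3:Add2,r4:Mul1
  c5: CDB Add2=-3; stall  regs: r0:14,r1:8,r2:Mul2,r3:-3,r4:Mul1
  c6: stall  regs: r0:14,r1:8,r2:Mul2,r3:-3,r4:Mul1
  c7: stall  regs: r0:14,r1:8,r2:Mul2,r3:-3,r4:Mul1
  c8: CDB Mul1=98; issue MUL r2<-Mul1  regs: r0:14,r1:8,r2:Mul1,r3:-3,r4:98
  c9: issue SUB r1<-Add1  regs: r0:14,r1:Add1,r2:Mul1,r3:-3,r4:98
  c10: -  regs: r0:14,r1:Add1,r2:Mul1,r3:-3,r4:98
  c11: -  regs: r0:14,r1:Add1,r2:Mul1,r3:-3,r4:98
  c12: CDB Mul1=196  regs: r0:14,r1:Add1,r2:196,r3:-3,r4:98
  c13: CDB Mul2=686  regs: r0:14,r1:Add1,r2:196,r3:-3,r4:98
  c14: -  regs: r0:14,r1:Add1,r2:196,r3:-3,r4:98
  c15: CDB Add1=199  regs: r0:14,r1:199,r2:196,r3:-3,r4:98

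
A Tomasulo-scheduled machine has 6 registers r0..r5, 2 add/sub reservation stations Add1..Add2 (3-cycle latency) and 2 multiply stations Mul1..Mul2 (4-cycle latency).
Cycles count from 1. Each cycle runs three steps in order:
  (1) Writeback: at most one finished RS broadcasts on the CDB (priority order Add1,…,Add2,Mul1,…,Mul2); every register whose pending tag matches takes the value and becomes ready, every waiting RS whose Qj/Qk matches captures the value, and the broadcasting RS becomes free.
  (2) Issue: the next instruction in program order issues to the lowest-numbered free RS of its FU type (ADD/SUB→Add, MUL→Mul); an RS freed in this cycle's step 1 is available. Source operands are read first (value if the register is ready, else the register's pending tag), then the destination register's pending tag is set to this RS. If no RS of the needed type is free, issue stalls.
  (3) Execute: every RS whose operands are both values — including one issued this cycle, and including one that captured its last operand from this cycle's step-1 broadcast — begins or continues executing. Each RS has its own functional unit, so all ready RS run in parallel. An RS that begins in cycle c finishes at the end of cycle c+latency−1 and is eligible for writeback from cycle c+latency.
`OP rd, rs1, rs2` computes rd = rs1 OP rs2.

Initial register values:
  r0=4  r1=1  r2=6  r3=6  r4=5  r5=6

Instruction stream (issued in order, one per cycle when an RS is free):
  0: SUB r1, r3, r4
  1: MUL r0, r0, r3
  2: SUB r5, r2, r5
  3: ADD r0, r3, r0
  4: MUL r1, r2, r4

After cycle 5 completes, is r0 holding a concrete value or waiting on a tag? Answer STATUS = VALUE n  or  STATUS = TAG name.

STATUS = TAG Add1

c1: issue SUB r1<-Add1 | r0:4,r1:Add1,r2:6,r3:6,r4:5,r5:6
c2: issue MUL r0<-Mul1 | r0:Mul1,r1:Add1,r2:6,r3:6,r4:5,r5:6
c3: issue SUB r5<-Add2 | r0:Mul1,r1:Add1,r2:6,r3:6,r4:5,r5:Add2
c4: CDB Add1=1; issue ADD r0<-Add1 | r0:Add1,r1:1,r2:6,r3:6,r4:5,r5:Add2
c5: issue MUL r1<-Mul2 | r0:Add1,r1:Mul2,r2:6,r3:6,r4:5,r5:Add2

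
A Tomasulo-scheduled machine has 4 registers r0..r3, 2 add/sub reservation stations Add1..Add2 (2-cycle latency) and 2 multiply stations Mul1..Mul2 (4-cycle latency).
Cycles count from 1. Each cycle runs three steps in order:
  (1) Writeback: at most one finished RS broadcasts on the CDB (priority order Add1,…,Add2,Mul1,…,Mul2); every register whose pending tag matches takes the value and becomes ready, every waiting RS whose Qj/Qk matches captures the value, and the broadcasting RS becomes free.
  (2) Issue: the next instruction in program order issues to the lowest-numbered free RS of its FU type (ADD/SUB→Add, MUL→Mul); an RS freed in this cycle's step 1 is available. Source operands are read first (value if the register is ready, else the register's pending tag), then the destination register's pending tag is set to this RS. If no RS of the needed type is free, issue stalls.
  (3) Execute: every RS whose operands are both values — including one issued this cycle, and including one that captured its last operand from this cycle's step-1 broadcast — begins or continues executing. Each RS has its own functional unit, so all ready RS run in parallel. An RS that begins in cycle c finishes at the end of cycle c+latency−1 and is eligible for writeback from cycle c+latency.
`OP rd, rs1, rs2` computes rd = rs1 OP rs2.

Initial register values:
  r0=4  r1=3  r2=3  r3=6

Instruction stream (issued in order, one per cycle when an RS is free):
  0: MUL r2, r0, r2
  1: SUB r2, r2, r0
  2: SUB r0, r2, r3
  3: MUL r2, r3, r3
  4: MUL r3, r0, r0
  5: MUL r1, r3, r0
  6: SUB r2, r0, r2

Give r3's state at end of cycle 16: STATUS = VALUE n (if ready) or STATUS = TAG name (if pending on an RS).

STATUS = VALUE 4

  c1: issue MUL r2<-Mul1  regs: r0:4,r1:3,r2:Mul1,r3:6
  c2: issue SUB r2<-Add1  regs: r0:4,r1:3,r2:Add1,r3:6
  c3: issue SUB r0<-Add2  regs: r0:Add2,r1:3,r2:Add1,r3:6
  c4: issue MUL r2<-Mul2  regs: r0:Add2,r1:3,r2:Mul2,r3:6
  c5: CDB Mul1=12; issue MUL r3<-Mul1  regs: r0:Add2,r1:3,r2:Mul2,r3:Mul1
  c6: stall  regs: r0:Add2,r1:3,r2:Mul2,r3:Mul1
  c7: CDB Add1=8; stall  regs: r0:Add2,r1:3,r2:Mul2,r3:Mul1
  c8: CDB Mul2=36; issue MUL r1<-Mul2  regs: r0:Add2,r1:Mul2,r2:36,r3:Mul1
  c9: CDB Add2=2; issue SUB r2<-Add1  regs: r0:2,r1:Mul2,r2:Add1,r3:Mul1
  c10: -  regs: r0:2,r1:Mul2,r2:Add1,r3:Mul1
  c11: CDB Add1=-34  regs: r0:2,r1:Mul2,r2:-34,r3:Mul1
  c12: -  regs: r0:2,r1:Mul2,r2:-34,r3:Mul1
  c13: CDB Mul1=4  regs: r0:2,r1:Mul2,r2:-34,r3:4
  c14: -  regs: r0:2,r1:Mul2,r2:-34,r3:4
  c15: -  regs: r0:2,r1:Mul2,r2:-34,r3:4
  c16: -  regs: r0:2,r1:Mul2,r2:-34,r3:4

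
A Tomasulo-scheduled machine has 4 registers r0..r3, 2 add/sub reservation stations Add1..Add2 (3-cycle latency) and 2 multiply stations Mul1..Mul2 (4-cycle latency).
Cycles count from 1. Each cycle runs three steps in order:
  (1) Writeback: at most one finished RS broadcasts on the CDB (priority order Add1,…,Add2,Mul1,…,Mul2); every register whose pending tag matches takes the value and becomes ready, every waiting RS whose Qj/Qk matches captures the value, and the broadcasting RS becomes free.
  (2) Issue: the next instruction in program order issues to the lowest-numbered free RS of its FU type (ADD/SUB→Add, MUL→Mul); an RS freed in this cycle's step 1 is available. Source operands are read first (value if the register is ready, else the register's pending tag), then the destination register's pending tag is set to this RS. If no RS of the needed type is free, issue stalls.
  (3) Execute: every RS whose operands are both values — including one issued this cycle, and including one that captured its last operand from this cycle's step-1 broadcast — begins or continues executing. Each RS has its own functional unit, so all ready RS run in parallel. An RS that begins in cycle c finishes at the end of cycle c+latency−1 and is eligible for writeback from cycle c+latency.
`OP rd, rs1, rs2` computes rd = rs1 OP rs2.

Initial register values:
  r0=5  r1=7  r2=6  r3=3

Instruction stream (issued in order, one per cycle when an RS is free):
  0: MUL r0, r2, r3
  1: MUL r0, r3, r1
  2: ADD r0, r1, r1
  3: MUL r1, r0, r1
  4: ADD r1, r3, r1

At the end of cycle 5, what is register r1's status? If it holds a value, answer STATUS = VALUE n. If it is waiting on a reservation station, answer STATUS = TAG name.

STATUS = TAG Mul1

c1: issue MUL r0<-Mul1 | r0:Mul1,r1:7,r2:6,r3:3
c2: issue MUL r0<-Mul2 | r0:Mul2,r1:7,r2:6,r3:3
c3: issue ADD r0<-Add1 | r0:Add1,r1:7,r2:6,r3:3
c4: stall | r0:Add1,r1:7,r2:6,r3:3
c5: CDB Mul1=18; issue MUL r1<-Mul1 | r0:Add1,r1:Mul1,r2:6,r3:3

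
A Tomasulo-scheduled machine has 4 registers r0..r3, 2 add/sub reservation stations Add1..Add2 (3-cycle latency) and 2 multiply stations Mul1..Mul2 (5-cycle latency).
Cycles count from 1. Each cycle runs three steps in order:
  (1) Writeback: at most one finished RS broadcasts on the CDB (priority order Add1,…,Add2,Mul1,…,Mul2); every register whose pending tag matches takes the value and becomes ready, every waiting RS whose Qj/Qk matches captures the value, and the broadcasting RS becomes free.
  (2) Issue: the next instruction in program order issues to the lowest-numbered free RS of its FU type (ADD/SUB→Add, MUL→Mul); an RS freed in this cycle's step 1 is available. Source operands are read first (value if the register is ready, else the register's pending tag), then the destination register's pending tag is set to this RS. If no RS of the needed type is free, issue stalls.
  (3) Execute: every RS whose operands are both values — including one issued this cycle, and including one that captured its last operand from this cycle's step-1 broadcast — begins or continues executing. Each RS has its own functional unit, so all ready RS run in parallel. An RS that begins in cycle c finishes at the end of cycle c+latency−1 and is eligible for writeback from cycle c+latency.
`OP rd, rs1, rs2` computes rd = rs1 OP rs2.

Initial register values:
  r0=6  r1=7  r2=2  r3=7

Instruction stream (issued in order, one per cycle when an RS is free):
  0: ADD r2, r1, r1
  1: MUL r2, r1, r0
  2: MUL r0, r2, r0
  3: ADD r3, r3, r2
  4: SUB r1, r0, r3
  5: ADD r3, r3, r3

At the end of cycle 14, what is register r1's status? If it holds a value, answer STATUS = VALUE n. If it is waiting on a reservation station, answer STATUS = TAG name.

STATUS = TAG Add2

  c1: issue ADD r2<-Add1  regs: r0:6,r1:7,r2:Add1,r3:7
  c2: issue MUL r2<-Mul1  regs: r0:6,r1:7,r2:Mul1,r3:7
  c3: issue MUL r0<-Mul2  regs: r0:Mul2,r1:7,r2:Mul1,r3:7
  c4: CDB Add1=14; issue ADD r3<-Add1  regs: r0:Mul2,r1:7,r2:Mul1,r3:Add1
  c5: issue SUB r1<-Add2  regs: r0:Mul2,r1:Add2,r2:Mul1,r3:Add1
  c6: stall  regs: r0:Mul2,r1:Add2,r2:Mul1,r3:Add1
  c7: CDB Mul1=42; stall  regs: r0:Mul2,r1:Add2,r2:42,r3:Add1
  c8: stall  regs: r0:Mul2,r1:Add2,r2:42,r3:Add1
  c9: stall  regs: r0:Mul2,r1:Add2,r2:42,r3:Add1
  c10: CDB Add1=49; issue ADD r3<-Add1  regs: r0:Mul2,r1:Add2,r2:42,r3:Add1
  c11: -  regs: r0:Mul2,r1:Add2,r2:42,r3:Add1
  c12: CDB Mul2=252  regs: r0:252,r1:Add2,r2:42,r3:Add1
  c13: CDB Add1=98  regs: r0:252,r1:Add2,r2:42,r3:98
  c14: -  regs: r0:252,r1:Add2,r2:42,r3:98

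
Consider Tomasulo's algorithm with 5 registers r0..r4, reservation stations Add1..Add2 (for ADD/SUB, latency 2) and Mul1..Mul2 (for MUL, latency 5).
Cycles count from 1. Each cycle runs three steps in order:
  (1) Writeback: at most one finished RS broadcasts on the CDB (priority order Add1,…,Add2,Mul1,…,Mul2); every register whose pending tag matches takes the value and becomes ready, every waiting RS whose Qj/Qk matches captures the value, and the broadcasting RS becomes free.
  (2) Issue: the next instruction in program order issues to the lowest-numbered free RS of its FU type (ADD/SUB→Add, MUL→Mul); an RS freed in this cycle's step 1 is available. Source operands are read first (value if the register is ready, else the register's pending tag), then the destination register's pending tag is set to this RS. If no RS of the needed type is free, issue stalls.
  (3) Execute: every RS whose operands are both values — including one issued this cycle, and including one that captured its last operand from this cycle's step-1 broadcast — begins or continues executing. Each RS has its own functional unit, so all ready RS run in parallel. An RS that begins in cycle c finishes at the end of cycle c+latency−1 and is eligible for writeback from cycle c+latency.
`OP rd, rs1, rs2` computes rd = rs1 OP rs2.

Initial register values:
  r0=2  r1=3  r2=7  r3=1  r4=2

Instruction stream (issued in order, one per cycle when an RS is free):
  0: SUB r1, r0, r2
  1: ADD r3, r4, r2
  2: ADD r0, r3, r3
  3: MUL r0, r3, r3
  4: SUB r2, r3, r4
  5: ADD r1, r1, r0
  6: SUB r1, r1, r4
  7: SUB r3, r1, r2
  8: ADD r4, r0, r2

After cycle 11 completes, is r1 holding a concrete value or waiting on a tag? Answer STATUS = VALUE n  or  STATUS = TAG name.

cycle 1: issue SUB r1<-Add1 // r0:2,r1:Add1,r2:7,r3:1,r4:2
cycle 2: issue ADD r3<-Add2 // r0:2,r1:Add1,r2:7,r3:Add2,r4:2
cycle 3: CDB Add1=-5; issue ADD r0<-Add1 // r0:Add1,r1:-5,r2:7,r3:Add2,r4:2
cycle 4: CDB Add2=9; issue MUL r0<-Mul1 // r0:Mul1,r1:-5,r2:7,r3:9,r4:2
cycle 5: issue SUB r2<-Add2 // r0:Mul1,r1:-5,r2:Add2,r3:9,r4:2
cycle 6: CDB Add1=18; issue ADD r1<-Add1 // r0:Mul1,r1:Add1,r2:Add2,r3:9,r4:2
cycle 7: CDB Add2=7; issue SUB r1<-Add2 // r0:Mul1,r1:Add2,r2:7,r3:9,r4:2
cycle 8: stall // r0:Mul1,r1:Add2,r2:7,r3:9,r4:2
cycle 9: CDB Mul1=81; stall // r0:81,r1:Add2,r2:7,r3:9,r4:2
cycle 10: stall // r0:81,r1:Add2,r2:7,r3:9,r4:2
cycle 11: CDB Add1=76; issue SUB r3<-Add1 // r0:81,r1:Add2,r2:7,r3:Add1,r4:2

STATUS = TAG Add2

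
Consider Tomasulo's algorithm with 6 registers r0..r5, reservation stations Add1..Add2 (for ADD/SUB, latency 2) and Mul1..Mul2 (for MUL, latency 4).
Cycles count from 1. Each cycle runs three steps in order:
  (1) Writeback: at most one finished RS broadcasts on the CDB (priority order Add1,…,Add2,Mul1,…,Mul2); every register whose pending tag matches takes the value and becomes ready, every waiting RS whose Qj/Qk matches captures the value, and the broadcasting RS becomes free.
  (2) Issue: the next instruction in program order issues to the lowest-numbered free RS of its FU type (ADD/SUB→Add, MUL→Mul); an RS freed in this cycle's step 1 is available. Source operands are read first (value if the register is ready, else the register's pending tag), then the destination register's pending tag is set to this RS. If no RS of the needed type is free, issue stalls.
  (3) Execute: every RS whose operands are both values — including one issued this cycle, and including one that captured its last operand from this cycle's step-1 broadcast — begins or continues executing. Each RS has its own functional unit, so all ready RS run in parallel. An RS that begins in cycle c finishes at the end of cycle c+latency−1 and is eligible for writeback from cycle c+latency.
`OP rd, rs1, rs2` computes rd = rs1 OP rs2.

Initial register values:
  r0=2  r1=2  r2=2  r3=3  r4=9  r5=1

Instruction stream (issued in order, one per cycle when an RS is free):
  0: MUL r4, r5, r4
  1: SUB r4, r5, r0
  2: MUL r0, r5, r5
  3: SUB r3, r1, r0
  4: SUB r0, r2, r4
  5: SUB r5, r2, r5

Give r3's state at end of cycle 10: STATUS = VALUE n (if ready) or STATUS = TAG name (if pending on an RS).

STATUS = VALUE 1

cycle 1: issue MUL r4<-Mul1 // r0:2,r1:2,r2:2,r3:3,r4:Mul1,r5:1
cycle 2: issue SUB r4<-Add1 // r0:2,r1:2,r2:2,r3:3,r4:Add1,r5:1
cycle 3: issue MUL r0<-Mul2 // r0:Mul2,r1:2,r2:2,r3:3,r4:Add1,r5:1
cycle 4: CDB Add1=-1; issue SUB r3<-Add1 // r0:Mul2,r1:2,r2:2,r3:Add1,r4:-1,r5:1
cycle 5: CDB Mul1=9; issue SUB r0<-Add2 // r0:Add2,r1:2,r2:2,r3:Add1,r4:-1,r5:1
cycle 6: stall // r0:Add2,r1:2,r2:2,r3:Add1,r4:-1,r5:1
cycle 7: CDB Add2=3; issue SUB r5<-Add2 // r0:3,r1:2,r2:2,r3:Add1,r4:-1,r5:Add2
cycle 8: CDB Mul2=1 // r0:3,r1:2,r2:2,r3:Add1,r4:-1,r5:Add2
cycle 9: CDB Add2=1 // r0:3,r1:2,r2:2,r3:Add1,r4:-1,r5:1
cycle 10: CDB Add1=1 // r0:3,r1:2,r2:2,r3:1,r4:-1,r5:1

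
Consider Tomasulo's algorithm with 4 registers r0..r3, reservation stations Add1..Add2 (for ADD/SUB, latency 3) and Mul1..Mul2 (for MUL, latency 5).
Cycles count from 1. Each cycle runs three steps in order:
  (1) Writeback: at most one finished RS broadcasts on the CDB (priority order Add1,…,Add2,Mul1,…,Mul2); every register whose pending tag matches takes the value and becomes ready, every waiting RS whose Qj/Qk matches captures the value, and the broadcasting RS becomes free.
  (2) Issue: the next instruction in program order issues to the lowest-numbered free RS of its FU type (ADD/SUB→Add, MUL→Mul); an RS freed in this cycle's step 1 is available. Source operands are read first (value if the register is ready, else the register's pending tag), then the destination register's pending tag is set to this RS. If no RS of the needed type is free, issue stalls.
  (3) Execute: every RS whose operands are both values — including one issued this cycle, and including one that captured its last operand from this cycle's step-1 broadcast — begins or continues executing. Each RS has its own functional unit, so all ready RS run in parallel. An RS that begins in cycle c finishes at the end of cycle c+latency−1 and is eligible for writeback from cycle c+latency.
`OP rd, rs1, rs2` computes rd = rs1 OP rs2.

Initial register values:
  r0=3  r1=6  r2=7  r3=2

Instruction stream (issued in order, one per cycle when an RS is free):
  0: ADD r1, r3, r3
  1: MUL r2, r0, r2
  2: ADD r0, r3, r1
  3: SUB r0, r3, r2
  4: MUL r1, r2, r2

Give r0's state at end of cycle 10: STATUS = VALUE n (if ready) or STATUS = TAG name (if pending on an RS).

STATUS = TAG Add1

c1: issue ADD r1<-Add1 | r0:3,r1:Add1,r2:7,r3:2
c2: issue MUL r2<-Mul1 | r0:3,r1:Add1,r2:Mul1,r3:2
c3: issue ADD r0<-Add2 | r0:Add2,r1:Add1,r2:Mul1,r3:2
c4: CDB Add1=4; issue SUB r0<-Add1 | r0:Add1,r1:4,r2:Mul1,r3:2
c5: issue MUL r1<-Mul2 | r0:Add1,r1:Mul2,r2:Mul1,r3:2
c6: - | r0:Add1,r1:Mul2,r2:Mul1,r3:2
c7: CDB Add2=6 | r0:Add1,r1:Mul2,r2:Mul1,r3:2
c8: CDB Mul1=21 | r0:Add1,r1:Mul2,r2:21,r3:2
c9: - | r0:Add1,r1:Mul2,r2:21,r3:2
c10: - | r0:Add1,r1:Mul2,r2:21,r3:2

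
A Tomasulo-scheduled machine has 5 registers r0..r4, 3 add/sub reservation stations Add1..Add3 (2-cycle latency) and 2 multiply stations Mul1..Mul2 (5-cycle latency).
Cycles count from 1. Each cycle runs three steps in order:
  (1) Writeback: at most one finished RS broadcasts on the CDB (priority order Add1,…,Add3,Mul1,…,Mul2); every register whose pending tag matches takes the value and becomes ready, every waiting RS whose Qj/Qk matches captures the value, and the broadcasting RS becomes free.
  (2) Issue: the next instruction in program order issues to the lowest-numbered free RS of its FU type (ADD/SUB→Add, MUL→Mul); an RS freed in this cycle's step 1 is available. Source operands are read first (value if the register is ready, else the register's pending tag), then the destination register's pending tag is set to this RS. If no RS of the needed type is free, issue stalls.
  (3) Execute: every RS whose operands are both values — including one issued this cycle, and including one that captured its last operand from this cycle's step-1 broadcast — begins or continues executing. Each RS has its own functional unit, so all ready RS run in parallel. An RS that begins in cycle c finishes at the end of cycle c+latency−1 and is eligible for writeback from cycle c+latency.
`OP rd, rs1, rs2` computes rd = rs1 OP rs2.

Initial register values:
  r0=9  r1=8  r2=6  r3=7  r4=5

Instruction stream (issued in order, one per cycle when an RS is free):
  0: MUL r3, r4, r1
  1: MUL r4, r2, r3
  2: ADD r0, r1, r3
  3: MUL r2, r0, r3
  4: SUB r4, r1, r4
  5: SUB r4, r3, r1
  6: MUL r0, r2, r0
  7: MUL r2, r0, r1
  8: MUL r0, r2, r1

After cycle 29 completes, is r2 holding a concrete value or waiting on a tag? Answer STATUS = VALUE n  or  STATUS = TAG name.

c1: issue MUL r3<-Mul1 | r0:9,r1:8,r2:6,r3:Mul1,r4:5
c2: issue MUL r4<-Mul2 | r0:9,r1:8,r2:6,r3:Mul1,r4:Mul2
c3: issue ADD r0<-Add1 | r0:Add1,r1:8,r2:6,r3:Mul1,r4:Mul2
c4: stall | r0:Add1,r1:8,r2:6,r3:Mul1,r4:Mul2
c5: stall | r0:Add1,r1:8,r2:6,r3:Mul1,r4:Mul2
c6: CDB Mul1=40; issue MUL r2<-Mul1 | r0:Add1,r1:8,r2:Mul1,r3:40,r4:Mul2
c7: issue SUB r4<-Add2 | r0:Add1,r1:8,r2:Mul1,r3:40,r4:Add2
c8: CDB Add1=48; issue SUB r4<-Add1 | r0:48,r1:8,r2:Mul1,r3:40,r4:Add1
c9: stall | r0:48,r1:8,r2:Mul1,r3:40,r4:Add1
c10: CDB Add1=32; stall | r0:48,r1:8,r2:Mul1,r3:40,r4:32
c11: CDB Mul2=240; issue MUL r0<-Mul2 | r0:Mul2,r1:8,r2:Mul1,r3:40,r4:32
c12: stall | r0:Mul2,r1:8,r2:Mul1,r3:40,r4:32
c13: CDB Add2=-232; stall | r0:Mul2,r1:8,r2:Mul1,r3:40,r4:32
c14: CDB Mul1=1920; issue MUL r2<-Mul1 | r0:Mul2,r1:8,r2:Mul1,r3:40,r4:32
c15: stall | r0:Mul2,r1:8,r2:Mul1,r3:40,r4:32
c16: stall | r0:Mul2,r1:8,r2:Mul1,r3:40,r4:32
c17: stall | r0:Mul2,r1:8,r2:Mul1,r3:40,r4:32
c18: stall | r0:Mul2,r1:8,r2:Mul1,r3:40,r4:32
c19: CDB Mul2=92160; issue MUL r0<-Mul2 | r0:Mul2,r1:8,r2:Mul1,r3:40,r4:32
c20: - | r0:Mul2,r1:8,r2:Mul1,r3:40,r4:32
c21: - | r0:Mul2,r1:8,r2:Mul1,r3:40,r4:32
c22: - | r0:Mul2,r1:8,r2:Mul1,r3:40,r4:32
c23: - | r0:Mul2,r1:8,r2:Mul1,r3:40,r4:32
c24: CDB Mul1=737280 | r0:Mul2,r1:8,r2:737280,r3:40,r4:32
c25: - | r0:Mul2,r1:8,r2:737280,r3:40,r4:32
c26: - | r0:Mul2,r1:8,r2:737280,r3:40,r4:32
c27: - | r0:Mul2,r1:8,r2:737280,r3:40,r4:32
c28: - | r0:Mul2,r1:8,r2:737280,r3:40,r4:32
c29: CDB Mul2=5898240 | r0:5898240,r1:8,r2:737280,r3:40,r4:32

STATUS = VALUE 737280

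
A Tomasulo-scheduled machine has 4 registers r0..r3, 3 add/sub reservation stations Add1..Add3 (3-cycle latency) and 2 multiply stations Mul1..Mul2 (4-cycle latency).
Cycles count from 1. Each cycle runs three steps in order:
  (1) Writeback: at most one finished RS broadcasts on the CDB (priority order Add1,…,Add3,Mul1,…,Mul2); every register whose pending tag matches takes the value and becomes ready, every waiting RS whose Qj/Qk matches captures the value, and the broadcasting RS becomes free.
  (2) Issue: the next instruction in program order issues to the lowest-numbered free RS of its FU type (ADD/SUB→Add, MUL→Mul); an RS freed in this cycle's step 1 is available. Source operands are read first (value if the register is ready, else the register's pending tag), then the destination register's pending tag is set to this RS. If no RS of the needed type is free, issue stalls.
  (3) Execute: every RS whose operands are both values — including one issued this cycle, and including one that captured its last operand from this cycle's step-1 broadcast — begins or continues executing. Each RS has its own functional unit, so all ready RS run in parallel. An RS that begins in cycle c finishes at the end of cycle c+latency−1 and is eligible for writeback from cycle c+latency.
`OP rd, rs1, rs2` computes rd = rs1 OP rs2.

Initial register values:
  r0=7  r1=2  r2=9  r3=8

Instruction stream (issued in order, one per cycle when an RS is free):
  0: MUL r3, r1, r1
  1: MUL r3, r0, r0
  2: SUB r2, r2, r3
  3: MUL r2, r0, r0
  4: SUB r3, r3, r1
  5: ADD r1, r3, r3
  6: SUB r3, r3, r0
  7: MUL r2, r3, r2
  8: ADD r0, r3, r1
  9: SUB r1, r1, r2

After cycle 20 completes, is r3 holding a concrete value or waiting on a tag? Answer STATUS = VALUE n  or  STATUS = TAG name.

cycle 1: issue MUL r3<-Mul1 // r0:7,r1:2,r2:9,r3:Mul1
cycle 2: issue MUL r3<-Mul2 // r0:7,r1:2,r2:9,r3:Mul2
cycle 3: issue SUB r2<-Add1 // r0:7,r1:2,r2:Add1,r3:Mul2
cycle 4: stall // r0:7,r1:2,r2:Add1,r3:Mul2
cycle 5: CDB Mul1=4; issue MUL r2<-Mul1 // r0:7,r1:2,r2:Mul1,r3:Mul2
cycle 6: CDB Mul2=49; issue SUB r3<-Add2 // r0:7,r1:2,r2:Mul1,r3:Add2
cycle 7: issue ADD r1<-Add3 // r0:7,r1:Add3,r2:Mul1,r3:Add2
cycle 8: stall // r0:7,r1:Add3,r2:Mul1,r3:Add2
cycle 9: CDB Add1=-40; issue SUB r3<-Add1 // r0:7,r1:Add3,r2:Mul1,r3:Add1
cycle 10: CDB Add2=47; issue MUL r2<-Mul2 // r0:7,r1:Add3,r2:Mul2,r3:Add1
cycle 11: CDB Mul1=49; issue ADD r0<-Add2 // r0:Add2,r1:Add3,r2:Mul2,r3:Add1
cycle 12: stall // r0:Add2,r1:Add3,r2:Mul2,r3:Add1
cycle 13: CDB Add1=40; issue SUB r1<-Add1 // r0:Add2,r1:Add1,r2:Mul2,r3:40
cycle 14: CDB Add3=94 // r0:Add2,r1:Add1,r2:Mul2,r3:40
cycle 15: - // r0:Add2,r1:Add1,r2:Mul2,r3:40
cycle 16: - // r0:Add2,r1:Add1,r2:Mul2,r3:40
cycle 17: CDB Add2=134 // r0:134,r1:Add1,r2:Mul2,r3:40
cycle 18: CDB Mul2=1960 // r0:134,r1:Add1,r2:1960,r3:40
cycle 19: - // r0:134,r1:Add1,r2:1960,r3:40
cycle 20: - // r0:134,r1:Add1,r2:1960,r3:40

STATUS = VALUE 40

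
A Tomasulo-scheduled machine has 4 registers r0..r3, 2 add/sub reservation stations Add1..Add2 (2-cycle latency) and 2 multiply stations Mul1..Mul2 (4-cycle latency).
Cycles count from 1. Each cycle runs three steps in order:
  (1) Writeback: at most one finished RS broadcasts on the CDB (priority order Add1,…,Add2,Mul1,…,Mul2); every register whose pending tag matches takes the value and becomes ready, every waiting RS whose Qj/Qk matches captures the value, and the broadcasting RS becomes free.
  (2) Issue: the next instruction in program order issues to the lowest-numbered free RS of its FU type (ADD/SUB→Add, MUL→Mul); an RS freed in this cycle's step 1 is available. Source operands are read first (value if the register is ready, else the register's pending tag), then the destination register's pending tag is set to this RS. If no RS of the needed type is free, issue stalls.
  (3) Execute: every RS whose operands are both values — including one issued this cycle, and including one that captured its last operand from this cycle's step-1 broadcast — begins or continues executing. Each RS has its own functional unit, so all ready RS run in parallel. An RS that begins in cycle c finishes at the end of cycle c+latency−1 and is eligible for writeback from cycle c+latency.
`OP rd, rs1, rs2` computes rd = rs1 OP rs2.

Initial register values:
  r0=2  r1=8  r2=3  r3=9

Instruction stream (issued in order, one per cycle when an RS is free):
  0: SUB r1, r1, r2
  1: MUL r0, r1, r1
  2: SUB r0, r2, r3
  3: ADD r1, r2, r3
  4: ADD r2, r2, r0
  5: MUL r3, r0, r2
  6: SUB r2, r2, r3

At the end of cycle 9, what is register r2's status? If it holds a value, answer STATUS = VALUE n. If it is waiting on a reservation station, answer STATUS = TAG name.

c1: issue SUB r1<-Add1 | r0:2,r1:Add1,r2:3,r3:9
c2: issue MUL r0<-Mul1 | r0:Mul1,r1:Add1,r2:3,r3:9
c3: CDB Add1=5; issue SUB r0<-Add1 | r0:Add1,r1:5,r2:3,r3:9
c4: issue ADD r1<-Add2 | r0:Add1,r1:Add2,r2:3,r3:9
c5: CDB Add1=-6; issue ADD r2<-Add1 | r0:-6,r1:Add2,r2:Add1,r3:9
c6: CDB Add2=12; issue MUL r3<-Mul2 | r0:-6,r1:12,r2:Add1,r3:Mul2
c7: CDB Add1=-3; issue SUB r2<-Add1 | r0:-6,r1:12,r2:Add1,r3:Mul2
c8: CDB Mul1=25 | r0:-6,r1:12,r2:Add1,r3:Mul2
c9: - | r0:-6,r1:12,r2:Add1,r3:Mul2

STATUS = TAG Add1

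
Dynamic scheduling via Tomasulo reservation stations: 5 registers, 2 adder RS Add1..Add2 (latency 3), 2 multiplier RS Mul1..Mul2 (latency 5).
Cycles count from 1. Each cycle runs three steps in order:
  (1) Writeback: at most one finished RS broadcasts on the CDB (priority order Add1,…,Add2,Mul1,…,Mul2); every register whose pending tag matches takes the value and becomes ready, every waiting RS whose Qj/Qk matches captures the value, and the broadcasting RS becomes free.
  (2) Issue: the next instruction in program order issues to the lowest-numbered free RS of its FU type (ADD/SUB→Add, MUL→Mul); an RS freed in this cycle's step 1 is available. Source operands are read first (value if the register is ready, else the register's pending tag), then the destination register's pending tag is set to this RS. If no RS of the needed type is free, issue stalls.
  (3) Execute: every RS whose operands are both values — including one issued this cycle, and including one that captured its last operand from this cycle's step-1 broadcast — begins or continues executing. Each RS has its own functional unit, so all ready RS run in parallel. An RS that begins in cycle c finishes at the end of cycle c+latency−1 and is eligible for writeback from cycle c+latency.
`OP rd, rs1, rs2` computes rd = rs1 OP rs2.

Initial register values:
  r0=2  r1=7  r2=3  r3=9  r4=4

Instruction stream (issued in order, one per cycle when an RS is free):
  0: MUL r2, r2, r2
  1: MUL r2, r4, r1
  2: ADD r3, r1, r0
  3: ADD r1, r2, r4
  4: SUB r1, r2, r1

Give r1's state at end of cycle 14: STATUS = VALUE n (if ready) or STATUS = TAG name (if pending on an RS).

STATUS = VALUE -4

cycle 1: issue MUL r2<-Mul1 // r0:2,r1:7,r2:Mul1,r3:9,r4:4
cycle 2: issue MUL r2<-Mul2 // r0:2,r1:7,r2:Mul2,r3:9,r4:4
cycle 3: issue ADD r3<-Add1 // r0:2,r1:7,r2:Mul2,r3:Add1,r4:4
cycle 4: issue ADD r1<-Add2 // r0:2,r1:Add2,r2:Mul2,r3:Add1,r4:4
cycle 5: stall // r0:2,r1:Add2,r2:Mul2,r3:Add1,r4:4
cycle 6: CDB Add1=9; issue SUB r1<-Add1 // r0:2,r1:Add1,r2:Mul2,r3:9,r4:4
cycle 7: CDB Mul1=9 // r0:2,r1:Add1,r2:Mul2,r3:9,r4:4
cycle 8: CDB Mul2=28 // r0:2,r1:Add1,r2:28,r3:9,r4:4
cycle 9: - // r0:2,r1:Add1,r2:28,r3:9,r4:4
cycle 10: - // r0:2,r1:Add1,r2:28,r3:9,r4:4
cycle 11: CDB Add2=32 // r0:2,r1:Add1,r2:28,r3:9,r4:4
cycle 12: - // r0:2,r1:Add1,r2:28,r3:9,r4:4
cycle 13: - // r0:2,r1:Add1,r2:28,r3:9,r4:4
cycle 14: CDB Add1=-4 // r0:2,r1:-4,r2:28,r3:9,r4:4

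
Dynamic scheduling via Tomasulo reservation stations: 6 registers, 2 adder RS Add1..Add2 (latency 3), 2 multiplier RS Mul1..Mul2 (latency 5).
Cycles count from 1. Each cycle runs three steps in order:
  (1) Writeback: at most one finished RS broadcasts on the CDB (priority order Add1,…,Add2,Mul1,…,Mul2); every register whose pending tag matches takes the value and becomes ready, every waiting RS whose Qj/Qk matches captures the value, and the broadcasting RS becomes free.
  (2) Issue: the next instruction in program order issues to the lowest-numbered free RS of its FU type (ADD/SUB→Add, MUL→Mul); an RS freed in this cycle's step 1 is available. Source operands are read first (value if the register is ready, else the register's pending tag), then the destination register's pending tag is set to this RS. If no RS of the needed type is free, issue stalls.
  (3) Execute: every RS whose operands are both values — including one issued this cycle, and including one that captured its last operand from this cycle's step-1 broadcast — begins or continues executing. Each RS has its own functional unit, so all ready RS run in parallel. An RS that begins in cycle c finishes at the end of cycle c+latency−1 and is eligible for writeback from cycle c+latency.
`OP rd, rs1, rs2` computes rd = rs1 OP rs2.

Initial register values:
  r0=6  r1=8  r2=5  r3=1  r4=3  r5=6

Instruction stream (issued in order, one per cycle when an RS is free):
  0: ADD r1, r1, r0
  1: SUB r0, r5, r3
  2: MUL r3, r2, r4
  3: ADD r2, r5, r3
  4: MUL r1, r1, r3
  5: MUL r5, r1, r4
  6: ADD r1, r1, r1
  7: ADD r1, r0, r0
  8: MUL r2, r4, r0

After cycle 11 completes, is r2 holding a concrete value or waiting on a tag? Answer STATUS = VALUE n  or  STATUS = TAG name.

cycle 1: issue ADD r1<-Add1 // r0:6,r1:Add1,r2:5,r3:1,r4:3,r5:6
cycle 2: issue SUB r0<-Add2 // r0:Add2,r1:Add1,r2:5,r3:1,r4:3,r5:6
cycle 3: issue MUL r3<-Mul1 // r0:Add2,r1:Add1,r2:5,r3:Mul1,r4:3,r5:6
cycle 4: CDB Add1=14; issue ADD r2<-Add1 // r0:Add2,r1:14,r2:Add1,r3:Mul1,r4:3,r5:6
cycle 5: CDB Add2=5; issue MUL r1<-Mul2 // r0:5,r1:Mul2,r2:Add1,r3:Mul1,r4:3,r5:6
cycle 6: stall // r0:5,r1:Mul2,r2:Add1,r3:Mul1,r4:3,r5:6
cycle 7: stall // r0:5,r1:Mul2,r2:Add1,r3:Mul1,r4:3,r5:6
cycle 8: CDB Mul1=15; issue MUL r5<-Mul1 // r0:5,r1:Mul2,r2:Add1,r3:15,r4:3,r5:Mul1
cycle 9: issue ADD r1<-Add2 // r0:5,r1:Add2,r2:Add1,r3:15,r4:3,r5:Mul1
cycle 10: stall // r0:5,r1:Add2,r2:Add1,r3:15,r4:3,r5:Mul1
cycle 11: CDB Add1=21; issue ADD r1<-Add1 // r0:5,r1:Add1,r2:21,r3:15,r4:3,r5:Mul1

STATUS = VALUE 21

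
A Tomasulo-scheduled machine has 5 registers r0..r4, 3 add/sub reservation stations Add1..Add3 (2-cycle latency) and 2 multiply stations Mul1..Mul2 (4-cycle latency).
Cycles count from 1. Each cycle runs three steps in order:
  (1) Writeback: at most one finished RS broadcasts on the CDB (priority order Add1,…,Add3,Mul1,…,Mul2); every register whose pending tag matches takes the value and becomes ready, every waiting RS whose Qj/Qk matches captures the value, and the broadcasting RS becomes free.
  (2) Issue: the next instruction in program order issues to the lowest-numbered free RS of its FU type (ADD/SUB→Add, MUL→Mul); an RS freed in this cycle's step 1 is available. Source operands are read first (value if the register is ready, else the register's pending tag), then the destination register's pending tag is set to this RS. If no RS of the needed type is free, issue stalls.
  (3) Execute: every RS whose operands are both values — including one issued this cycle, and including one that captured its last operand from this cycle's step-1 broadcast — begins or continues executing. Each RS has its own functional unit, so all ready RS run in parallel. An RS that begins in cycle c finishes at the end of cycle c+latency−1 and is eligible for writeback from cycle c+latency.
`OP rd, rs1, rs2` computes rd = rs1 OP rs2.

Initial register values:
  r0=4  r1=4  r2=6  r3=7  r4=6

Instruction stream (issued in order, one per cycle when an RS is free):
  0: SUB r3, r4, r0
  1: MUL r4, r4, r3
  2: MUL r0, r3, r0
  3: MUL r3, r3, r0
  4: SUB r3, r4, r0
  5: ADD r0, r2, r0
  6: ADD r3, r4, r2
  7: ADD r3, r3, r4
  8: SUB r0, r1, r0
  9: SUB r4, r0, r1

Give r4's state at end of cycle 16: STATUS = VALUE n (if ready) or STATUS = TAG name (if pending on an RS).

  c1: issue SUB r3<-Add1  regs: r0:4,r1:4,r2:6,r3:Add1,r4:6
  c2: issue MUL r4<-Mul1  regs: r0:4,r1:4,r2:6,r3:Add1,r4:Mul1
  c3: CDB Add1=2; issue MUL r0<-Mul2  regs: r0:Mul2,r1:4,r2:6,r3:2,r4:Mul1
  c4: stall  regs: r0:Mul2,r1:4,r2:6,r3:2,r4:Mul1
  c5: stall  regs: r0:Mul2,r1:4,r2:6,r3:2,r4:Mul1
  c6: stall  regs: r0:Mul2,r1:4,r2:6,r3:2,r4:Mul1
  c7: CDB Mul1=12; issue MUL r3<-Mul1  regs: r0:Mul2,r1:4,r2:6,r3:Mul1,r4:12
  c8: CDB Mul2=8; issue SUB r3<-Add1  regs: r0:8,r1:4,r2:6,r3:Add1,r4:12
  c9: issue ADD r0<-Add2  regs: r0:Add2,r1:4,r2:6,r3:Add1,r4:12
  c10: CDB Add1=4; issue ADD r3<-Add1  regs: r0:Add2,r1:4,r2:6,r3:Add1,r4:12
  c11: CDB Add2=14; issue ADD r3<-Add2  regs: r0:14,r1:4,r2:6,r3:Add2,r4:12
  c12: CDB Add1=18; issue SUB r0<-Add1  regs: r0:Add1,r1:4,r2:6,r3:Add2,r4:12
  c13: CDB Mul1=16; issue SUB r4<-Add3  regs: r0:Add1,r1:4,r2:6,r3:Add2,r4:Add3
  c14: CDB Add1=-10  regs: r0:-10,r1:4,r2:6,r3:Add2,r4:Add3
  c15: CDB Add2=30  regs: r0:-10,r1:4,r2:6,r3:30,r4:Add3
  c16: CDB Add3=-14  regs: r0:-10,r1:4,r2:6,r3:30,r4:-14

STATUS = VALUE -14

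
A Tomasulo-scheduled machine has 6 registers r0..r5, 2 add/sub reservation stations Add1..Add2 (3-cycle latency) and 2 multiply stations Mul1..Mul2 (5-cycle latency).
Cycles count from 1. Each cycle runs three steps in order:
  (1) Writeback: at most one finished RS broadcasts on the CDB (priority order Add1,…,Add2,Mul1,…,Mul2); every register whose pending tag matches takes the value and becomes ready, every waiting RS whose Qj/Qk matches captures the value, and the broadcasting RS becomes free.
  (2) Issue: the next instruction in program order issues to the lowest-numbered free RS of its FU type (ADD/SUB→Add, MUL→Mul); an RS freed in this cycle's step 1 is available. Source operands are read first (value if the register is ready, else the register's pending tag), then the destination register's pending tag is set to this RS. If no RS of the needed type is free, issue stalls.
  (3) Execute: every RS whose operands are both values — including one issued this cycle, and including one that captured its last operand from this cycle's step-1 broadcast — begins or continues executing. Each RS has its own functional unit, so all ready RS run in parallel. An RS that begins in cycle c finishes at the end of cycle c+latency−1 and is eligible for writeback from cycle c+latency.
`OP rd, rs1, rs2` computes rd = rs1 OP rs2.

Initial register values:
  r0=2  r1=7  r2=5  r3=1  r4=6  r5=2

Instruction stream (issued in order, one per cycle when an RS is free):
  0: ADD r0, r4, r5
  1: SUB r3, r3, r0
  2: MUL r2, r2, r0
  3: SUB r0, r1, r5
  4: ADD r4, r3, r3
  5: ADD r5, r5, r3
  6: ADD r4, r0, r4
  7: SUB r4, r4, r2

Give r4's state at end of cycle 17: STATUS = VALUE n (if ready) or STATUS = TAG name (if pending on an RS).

STATUS = VALUE -49

c1: issue ADD r0<-Add1 | r0:Add1,r1:7,r2:5,r3:1,r4:6,r5:2
c2: issue SUB r3<-Add2 | r0:Add1,r1:7,r2:5,r3:Add2,r4:6,r5:2
c3: issue MUL r2<-Mul1 | r0:Add1,r1:7,r2:Mul1,r3:Add2,r4:6,r5:2
c4: CDB Add1=8; issue SUB r0<-Add1 | r0:Add1,r1:7,r2:Mul1,r3:Add2,r4:6,r5:2
c5: stall | r0:Add1,r1:7,r2:Mul1,r3:Add2,r4:6,r5:2
c6: stall | r0:Add1,r1:7,r2:Mul1,r3:Add2,r4:6,r5:2
c7: CDB Add1=5; issue ADD r4<-Add1 | r0:5,r1:7,r2:Mul1,r3:Add2,r4:Add1,r5:2
c8: CDB Add2=-7; issue ADD r5<-Add2 | r0:5,r1:7,r2:Mul1,r3:-7,r4:Add1,r5:Add2
c9: CDB Mul1=40; stall | r0:5,r1:7,r2:40,r3:-7,r4:Add1,r5:Add2
c10: stall | r0:5,r1:7,r2:40,r3:-7,r4:Add1,r5:Add2
c11: CDB Add1=-14; issue ADD r4<-Add1 | r0:5,r1:7,r2:40,r3:-7,r4:Add1,r5:Add2
c12: CDB Add2=-5; issue SUB r4<-Add2 | r0:5,r1:7,r2:40,r3:-7,r4:Add2,r5:-5
c13: - | r0:5,r1:7,r2:40,r3:-7,r4:Add2,r5:-5
c14: CDB Add1=-9 | r0:5,r1:7,r2:40,r3:-7,r4:Add2,r5:-5
c15: - | r0:5,r1:7,r2:40,r3:-7,r4:Add2,r5:-5
c16: - | r0:5,r1:7,r2:40,r3:-7,r4:Add2,r5:-5
c17: CDB Add2=-49 | r0:5,r1:7,r2:40,r3:-7,r4:-49,r5:-5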